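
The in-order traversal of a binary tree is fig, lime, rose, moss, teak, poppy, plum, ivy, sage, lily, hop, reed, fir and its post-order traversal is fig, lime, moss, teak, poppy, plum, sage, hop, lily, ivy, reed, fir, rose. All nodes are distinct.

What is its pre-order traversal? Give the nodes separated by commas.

rose, lime, fig, fir, reed, ivy, plum, poppy, teak, moss, lily, sage, hop

The last element of post-order is the root; it splits in-order into left and right subtrees.
Root rose: left subtree has 2 nodes {fig, lime}, right has 10 {moss, teak, poppy, plum, ivy, sage, lily, hop, reed, fir}.
  Root lime: left subtree has 1 node {fig}, right has 0 { }.
  Root fir: left subtree has 9 nodes {moss, teak, poppy, plum, ivy, sage, lily, hop, reed}, right has 0 { }.
    Root reed: left subtree has 8 nodes {moss, teak, poppy, plum, ivy, sage, lily, hop}, right has 0 { }.
      Root ivy: left subtree has 4 nodes {moss, teak, poppy, plum}, right has 3 {sage, lily, hop}.
        Root plum: left subtree has 3 nodes {moss, teak, poppy}, right has 0 { }.
          Root poppy: left subtree has 2 nodes {moss, teak}, right has 0 { }.
            Root teak: left subtree has 1 node {moss}, right has 0 { }.
        Root lily: left subtree has 1 node {sage}, right has 1 {hop}.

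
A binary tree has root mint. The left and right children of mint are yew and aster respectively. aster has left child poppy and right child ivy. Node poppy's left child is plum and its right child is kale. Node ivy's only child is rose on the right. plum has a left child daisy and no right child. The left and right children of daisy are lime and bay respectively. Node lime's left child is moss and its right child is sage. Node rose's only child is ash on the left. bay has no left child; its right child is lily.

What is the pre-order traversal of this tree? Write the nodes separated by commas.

mint, yew, aster, poppy, plum, daisy, lime, moss, sage, bay, lily, kale, ivy, rose, ash

Pre-order visits the node, then its left subtree, then its right subtree.
Visit mint.
At mint: go left to yew.
  yew is a leaf — visit yew.
At mint: go right to aster.
  Visit aster.
  At aster: go left to poppy.
    Visit poppy.
    At poppy: go left to plum.
      Visit plum.
      At plum: go left to daisy.
        Visit daisy.
        At daisy: go left to lime.
          Visit lime.
          At lime: go left to moss.
            moss is a leaf — visit moss.
          At lime: go right to sage.
            sage is a leaf — visit sage.
        At daisy: go right to bay.
          Visit bay.
          At bay: no left child.
          At bay: go right to lily.
            lily is a leaf — visit lily.
      At plum: no right child.
    At poppy: go right to kale.
      kale is a leaf — visit kale.
  At aster: go right to ivy.
    Visit ivy.
    At ivy: no left child.
    At ivy: go right to rose.
      Visit rose.
      At rose: go left to ash.
        ash is a leaf — visit ash.
      At rose: no right child.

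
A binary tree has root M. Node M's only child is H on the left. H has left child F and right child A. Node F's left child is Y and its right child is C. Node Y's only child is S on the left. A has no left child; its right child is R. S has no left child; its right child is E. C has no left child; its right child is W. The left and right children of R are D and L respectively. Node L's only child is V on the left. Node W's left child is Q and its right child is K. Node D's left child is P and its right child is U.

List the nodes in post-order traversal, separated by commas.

E, S, Y, Q, K, W, C, F, P, U, D, V, L, R, A, H, M

Post-order visits the left subtree, then the right subtree, then the node.
At M: go left to H.
  At H: go left to F.
    At F: go left to Y.
      At Y: go left to S.
        At S: no left child.
        At S: go right to E.
          E is a leaf — visit E.
        Visit S.
      At Y: no right child.
      Visit Y.
    At F: go right to C.
      At C: no left child.
      At C: go right to W.
        At W: go left to Q.
          Q is a leaf — visit Q.
        At W: go right to K.
          K is a leaf — visit K.
        Visit W.
      Visit C.
    Visit F.
  At H: go right to A.
    At A: no left child.
    At A: go right to R.
      At R: go left to D.
        At D: go left to P.
          P is a leaf — visit P.
        At D: go right to U.
          U is a leaf — visit U.
        Visit D.
      At R: go right to L.
        At L: go left to V.
          V is a leaf — visit V.
        At L: no right child.
        Visit L.
      Visit R.
    Visit A.
  Visit H.
At M: no right child.
Visit M.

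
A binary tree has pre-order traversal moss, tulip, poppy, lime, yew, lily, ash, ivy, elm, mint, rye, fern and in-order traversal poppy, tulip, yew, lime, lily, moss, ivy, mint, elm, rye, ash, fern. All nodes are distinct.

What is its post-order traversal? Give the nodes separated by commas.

poppy, yew, lily, lime, tulip, mint, rye, elm, ivy, fern, ash, moss

The first element of pre-order is the root; it splits in-order into left and right subtrees.
Root moss: left subtree has 5 nodes {poppy, tulip, yew, lime, lily}, right has 6 {ivy, mint, elm, rye, ash, fern}.
  Root tulip: left subtree has 1 node {poppy}, right has 3 {yew, lime, lily}.
    Root lime: left subtree has 1 node {yew}, right has 1 {lily}.
  Root ash: left subtree has 4 nodes {ivy, mint, elm, rye}, right has 1 {fern}.
    Root ivy: left subtree has 0 nodes { }, right has 3 {mint, elm, rye}.
      Root elm: left subtree has 1 node {mint}, right has 1 {rye}.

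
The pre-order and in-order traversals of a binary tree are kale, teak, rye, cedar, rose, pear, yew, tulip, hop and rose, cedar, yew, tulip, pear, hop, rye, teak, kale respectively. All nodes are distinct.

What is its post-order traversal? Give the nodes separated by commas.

rose, tulip, yew, hop, pear, cedar, rye, teak, kale

The first element of pre-order is the root; it splits in-order into left and right subtrees.
Root kale: left subtree has 8 nodes {rose, cedar, yew, tulip, pear, hop, rye, teak}, right has 0 { }.
  Root teak: left subtree has 7 nodes {rose, cedar, yew, tulip, pear, hop, rye}, right has 0 { }.
    Root rye: left subtree has 6 nodes {rose, cedar, yew, tulip, pear, hop}, right has 0 { }.
      Root cedar: left subtree has 1 node {rose}, right has 4 {yew, tulip, pear, hop}.
        Root pear: left subtree has 2 nodes {yew, tulip}, right has 1 {hop}.
          Root yew: left subtree has 0 nodes { }, right has 1 {tulip}.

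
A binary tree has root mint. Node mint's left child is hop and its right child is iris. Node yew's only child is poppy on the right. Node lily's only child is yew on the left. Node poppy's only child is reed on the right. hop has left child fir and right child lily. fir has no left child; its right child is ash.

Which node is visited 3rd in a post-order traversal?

reed

Post-order visits the left subtree, then the right subtree, then the node.
At mint: go left to hop.
  At hop: go left to fir.
    At fir: no left child.
    At fir: go right to ash.
      ash is a leaf — visit ash.
    Visit fir.
  At hop: go right to lily.
    At lily: go left to yew.
      At yew: no left child.
      At yew: go right to poppy.
        At poppy: no left child.
        At poppy: go right to reed.
          reed is a leaf — visit reed.
        Visit poppy.
      Visit yew.
    At lily: no right child.
    Visit lily.
  Visit hop.
At mint: go right to iris.
  iris is a leaf — visit iris.
Visit mint.
Full post-order sequence: ash, fir, reed, poppy, yew, lily, hop, iris, mint.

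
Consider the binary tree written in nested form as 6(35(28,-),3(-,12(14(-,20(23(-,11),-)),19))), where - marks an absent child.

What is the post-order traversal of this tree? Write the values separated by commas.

28, 35, 11, 23, 20, 14, 19, 12, 3, 6

Post-order visits the left subtree, then the right subtree, then the node.
At 6: go left to 35.
  At 35: go left to 28.
    28 is a leaf — visit 28.
  At 35: no right child.
  Visit 35.
At 6: go right to 3.
  At 3: no left child.
  At 3: go right to 12.
    At 12: go left to 14.
      At 14: no left child.
      At 14: go right to 20.
        At 20: go left to 23.
          At 23: no left child.
          At 23: go right to 11.
            11 is a leaf — visit 11.
          Visit 23.
        At 20: no right child.
        Visit 20.
      Visit 14.
    At 12: go right to 19.
      19 is a leaf — visit 19.
    Visit 12.
  Visit 3.
Visit 6.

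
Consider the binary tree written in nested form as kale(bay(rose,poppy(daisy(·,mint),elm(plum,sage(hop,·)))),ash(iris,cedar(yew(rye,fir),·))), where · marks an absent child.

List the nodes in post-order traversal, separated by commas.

Post-order visits the left subtree, then the right subtree, then the node.
At kale: go left to bay.
  At bay: go left to rose.
    rose is a leaf — visit rose.
  At bay: go right to poppy.
    At poppy: go left to daisy.
      At daisy: no left child.
      At daisy: go right to mint.
        mint is a leaf — visit mint.
      Visit daisy.
    At poppy: go right to elm.
      At elm: go left to plum.
        plum is a leaf — visit plum.
      At elm: go right to sage.
        At sage: go left to hop.
          hop is a leaf — visit hop.
        At sage: no right child.
        Visit sage.
      Visit elm.
    Visit poppy.
  Visit bay.
At kale: go right to ash.
  At ash: go left to iris.
    iris is a leaf — visit iris.
  At ash: go right to cedar.
    At cedar: go left to yew.
      At yew: go left to rye.
        rye is a leaf — visit rye.
      At yew: go right to fir.
        fir is a leaf — visit fir.
      Visit yew.
    At cedar: no right child.
    Visit cedar.
  Visit ash.
Visit kale.

rose, mint, daisy, plum, hop, sage, elm, poppy, bay, iris, rye, fir, yew, cedar, ash, kale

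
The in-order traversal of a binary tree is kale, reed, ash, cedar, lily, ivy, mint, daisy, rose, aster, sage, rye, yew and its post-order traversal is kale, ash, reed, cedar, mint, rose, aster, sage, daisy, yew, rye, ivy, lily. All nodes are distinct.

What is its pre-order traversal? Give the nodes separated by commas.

The last element of post-order is the root; it splits in-order into left and right subtrees.
Root lily: left subtree has 4 nodes {kale, reed, ash, cedar}, right has 8 {ivy, mint, daisy, rose, aster, sage, rye, yew}.
  Root cedar: left subtree has 3 nodes {kale, reed, ash}, right has 0 { }.
    Root reed: left subtree has 1 node {kale}, right has 1 {ash}.
  Root ivy: left subtree has 0 nodes { }, right has 7 {mint, daisy, rose, aster, sage, rye, yew}.
    Root rye: left subtree has 5 nodes {mint, daisy, rose, aster, sage}, right has 1 {yew}.
      Root daisy: left subtree has 1 node {mint}, right has 3 {rose, aster, sage}.
        Root sage: left subtree has 2 nodes {rose, aster}, right has 0 { }.
          Root aster: left subtree has 1 node {rose}, right has 0 { }.

lily, cedar, reed, kale, ash, ivy, rye, daisy, mint, sage, aster, rose, yew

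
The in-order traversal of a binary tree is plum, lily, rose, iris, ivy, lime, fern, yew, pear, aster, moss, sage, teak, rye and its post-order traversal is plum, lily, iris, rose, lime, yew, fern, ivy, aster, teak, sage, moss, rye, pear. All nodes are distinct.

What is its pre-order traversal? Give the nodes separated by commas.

pear, ivy, rose, lily, plum, iris, fern, lime, yew, rye, moss, aster, sage, teak

The last element of post-order is the root; it splits in-order into left and right subtrees.
Root pear: left subtree has 8 nodes {plum, lily, rose, iris, ivy, lime, fern, yew}, right has 5 {aster, moss, sage, teak, rye}.
  Root ivy: left subtree has 4 nodes {plum, lily, rose, iris}, right has 3 {lime, fern, yew}.
    Root rose: left subtree has 2 nodes {plum, lily}, right has 1 {iris}.
      Root lily: left subtree has 1 node {plum}, right has 0 { }.
    Root fern: left subtree has 1 node {lime}, right has 1 {yew}.
  Root rye: left subtree has 4 nodes {aster, moss, sage, teak}, right has 0 { }.
    Root moss: left subtree has 1 node {aster}, right has 2 {sage, teak}.
      Root sage: left subtree has 0 nodes { }, right has 1 {teak}.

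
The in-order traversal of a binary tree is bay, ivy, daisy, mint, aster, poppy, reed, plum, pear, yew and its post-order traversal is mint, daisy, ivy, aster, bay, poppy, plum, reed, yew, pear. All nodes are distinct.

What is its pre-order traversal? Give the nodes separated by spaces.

The last element of post-order is the root; it splits in-order into left and right subtrees.
Root pear: left subtree has 8 nodes {bay, ivy, daisy, mint, aster, poppy, reed, plum}, right has 1 {yew}.
  Root reed: left subtree has 6 nodes {bay, ivy, daisy, mint, aster, poppy}, right has 1 {plum}.
    Root poppy: left subtree has 5 nodes {bay, ivy, daisy, mint, aster}, right has 0 { }.
      Root bay: left subtree has 0 nodes { }, right has 4 {ivy, daisy, mint, aster}.
        Root aster: left subtree has 3 nodes {ivy, daisy, mint}, right has 0 { }.
          Root ivy: left subtree has 0 nodes { }, right has 2 {daisy, mint}.
            Root daisy: left subtree has 0 nodes { }, right has 1 {mint}.

pear reed poppy bay aster ivy daisy mint plum yew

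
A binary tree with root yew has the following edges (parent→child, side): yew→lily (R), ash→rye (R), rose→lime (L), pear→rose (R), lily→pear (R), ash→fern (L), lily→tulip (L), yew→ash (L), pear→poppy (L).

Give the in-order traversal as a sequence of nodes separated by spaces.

fern ash rye yew tulip lily poppy pear lime rose

In-order visits the left subtree, then the node, then the right subtree.
At yew: go left to ash.
  At ash: go left to fern.
    fern is a leaf — visit fern.
  Visit ash.
  At ash: go right to rye.
    rye is a leaf — visit rye.
Visit yew.
At yew: go right to lily.
  At lily: go left to tulip.
    tulip is a leaf — visit tulip.
  Visit lily.
  At lily: go right to pear.
    At pear: go left to poppy.
      poppy is a leaf — visit poppy.
    Visit pear.
    At pear: go right to rose.
      At rose: go left to lime.
        lime is a leaf — visit lime.
      Visit rose.
      At rose: no right child.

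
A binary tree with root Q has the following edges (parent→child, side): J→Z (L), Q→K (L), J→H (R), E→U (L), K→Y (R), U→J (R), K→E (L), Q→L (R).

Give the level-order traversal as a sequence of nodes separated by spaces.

Level-order visits nodes level by level from the root, left to right within each level.
Level 0: Q
Level 1: K, L
Level 2: E, Y
Level 3: U
Level 4: J
Level 5: Z, H

Q K L E Y U J Z H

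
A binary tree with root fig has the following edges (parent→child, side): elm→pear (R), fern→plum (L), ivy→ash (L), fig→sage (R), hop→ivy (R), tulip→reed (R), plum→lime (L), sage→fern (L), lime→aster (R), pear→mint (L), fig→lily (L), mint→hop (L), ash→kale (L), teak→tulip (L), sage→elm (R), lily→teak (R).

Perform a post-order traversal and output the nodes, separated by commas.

reed, tulip, teak, lily, aster, lime, plum, fern, kale, ash, ivy, hop, mint, pear, elm, sage, fig

Post-order visits the left subtree, then the right subtree, then the node.
At fig: go left to lily.
  At lily: no left child.
  At lily: go right to teak.
    At teak: go left to tulip.
      At tulip: no left child.
      At tulip: go right to reed.
        reed is a leaf — visit reed.
      Visit tulip.
    At teak: no right child.
    Visit teak.
  Visit lily.
At fig: go right to sage.
  At sage: go left to fern.
    At fern: go left to plum.
      At plum: go left to lime.
        At lime: no left child.
        At lime: go right to aster.
          aster is a leaf — visit aster.
        Visit lime.
      At plum: no right child.
      Visit plum.
    At fern: no right child.
    Visit fern.
  At sage: go right to elm.
    At elm: no left child.
    At elm: go right to pear.
      At pear: go left to mint.
        At mint: go left to hop.
          At hop: no left child.
          At hop: go right to ivy.
            At ivy: go left to ash.
              At ash: go left to kale.
                kale is a leaf — visit kale.
              At ash: no right child.
              Visit ash.
            At ivy: no right child.
            Visit ivy.
          Visit hop.
        At mint: no right child.
        Visit mint.
      At pear: no right child.
      Visit pear.
    Visit elm.
  Visit sage.
Visit fig.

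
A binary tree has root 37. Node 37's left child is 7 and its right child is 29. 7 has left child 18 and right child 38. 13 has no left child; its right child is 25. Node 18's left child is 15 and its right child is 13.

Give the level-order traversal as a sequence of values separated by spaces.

37 7 29 18 38 15 13 25

Level-order visits nodes level by level from the root, left to right within each level.
Level 0: 37
Level 1: 7, 29
Level 2: 18, 38
Level 3: 15, 13
Level 4: 25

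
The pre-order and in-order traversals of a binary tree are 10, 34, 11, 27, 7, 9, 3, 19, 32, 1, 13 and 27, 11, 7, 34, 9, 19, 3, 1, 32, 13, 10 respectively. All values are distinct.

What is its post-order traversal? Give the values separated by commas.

27, 7, 11, 19, 1, 13, 32, 3, 9, 34, 10

The first element of pre-order is the root; it splits in-order into left and right subtrees.
Root 10: left subtree has 10 nodes {27, 11, 7, 34, 9, 19, 3, 1, 32, 13}, right has 0 { }.
  Root 34: left subtree has 3 nodes {27, 11, 7}, right has 6 {9, 19, 3, 1, 32, 13}.
    Root 11: left subtree has 1 node {27}, right has 1 {7}.
    Root 9: left subtree has 0 nodes { }, right has 5 {19, 3, 1, 32, 13}.
      Root 3: left subtree has 1 node {19}, right has 3 {1, 32, 13}.
        Root 32: left subtree has 1 node {1}, right has 1 {13}.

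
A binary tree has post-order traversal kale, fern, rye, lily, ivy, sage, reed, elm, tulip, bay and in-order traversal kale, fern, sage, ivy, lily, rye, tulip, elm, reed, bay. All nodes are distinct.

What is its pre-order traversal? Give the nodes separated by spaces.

bay tulip sage fern kale ivy lily rye elm reed

The last element of post-order is the root; it splits in-order into left and right subtrees.
Root bay: left subtree has 9 nodes {kale, fern, sage, ivy, lily, rye, tulip, elm, reed}, right has 0 { }.
  Root tulip: left subtree has 6 nodes {kale, fern, sage, ivy, lily, rye}, right has 2 {elm, reed}.
    Root sage: left subtree has 2 nodes {kale, fern}, right has 3 {ivy, lily, rye}.
      Root fern: left subtree has 1 node {kale}, right has 0 { }.
      Root ivy: left subtree has 0 nodes { }, right has 2 {lily, rye}.
        Root lily: left subtree has 0 nodes { }, right has 1 {rye}.
    Root elm: left subtree has 0 nodes { }, right has 1 {reed}.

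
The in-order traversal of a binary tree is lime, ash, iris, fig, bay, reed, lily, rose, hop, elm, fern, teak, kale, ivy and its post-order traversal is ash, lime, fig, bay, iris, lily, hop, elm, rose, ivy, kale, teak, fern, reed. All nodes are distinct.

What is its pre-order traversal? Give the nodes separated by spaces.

reed iris lime ash bay fig fern rose lily elm hop teak kale ivy

The last element of post-order is the root; it splits in-order into left and right subtrees.
Root reed: left subtree has 5 nodes {lime, ash, iris, fig, bay}, right has 8 {lily, rose, hop, elm, fern, teak, kale, ivy}.
  Root iris: left subtree has 2 nodes {lime, ash}, right has 2 {fig, bay}.
    Root lime: left subtree has 0 nodes { }, right has 1 {ash}.
    Root bay: left subtree has 1 node {fig}, right has 0 { }.
  Root fern: left subtree has 4 nodes {lily, rose, hop, elm}, right has 3 {teak, kale, ivy}.
    Root rose: left subtree has 1 node {lily}, right has 2 {hop, elm}.
      Root elm: left subtree has 1 node {hop}, right has 0 { }.
    Root teak: left subtree has 0 nodes { }, right has 2 {kale, ivy}.
      Root kale: left subtree has 0 nodes { }, right has 1 {ivy}.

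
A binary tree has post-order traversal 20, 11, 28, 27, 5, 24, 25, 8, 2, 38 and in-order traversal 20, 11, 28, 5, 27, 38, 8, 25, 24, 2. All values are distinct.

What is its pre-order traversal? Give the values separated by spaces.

38 5 28 11 20 27 2 8 25 24

The last element of post-order is the root; it splits in-order into left and right subtrees.
Root 38: left subtree has 5 nodes {20, 11, 28, 5, 27}, right has 4 {8, 25, 24, 2}.
  Root 5: left subtree has 3 nodes {20, 11, 28}, right has 1 {27}.
    Root 28: left subtree has 2 nodes {20, 11}, right has 0 { }.
      Root 11: left subtree has 1 node {20}, right has 0 { }.
  Root 2: left subtree has 3 nodes {8, 25, 24}, right has 0 { }.
    Root 8: left subtree has 0 nodes { }, right has 2 {25, 24}.
      Root 25: left subtree has 0 nodes { }, right has 1 {24}.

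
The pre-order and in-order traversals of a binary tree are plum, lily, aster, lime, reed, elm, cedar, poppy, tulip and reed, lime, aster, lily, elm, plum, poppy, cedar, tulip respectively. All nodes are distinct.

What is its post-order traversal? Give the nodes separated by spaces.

reed lime aster elm lily poppy tulip cedar plum

The first element of pre-order is the root; it splits in-order into left and right subtrees.
Root plum: left subtree has 5 nodes {reed, lime, aster, lily, elm}, right has 3 {poppy, cedar, tulip}.
  Root lily: left subtree has 3 nodes {reed, lime, aster}, right has 1 {elm}.
    Root aster: left subtree has 2 nodes {reed, lime}, right has 0 { }.
      Root lime: left subtree has 1 node {reed}, right has 0 { }.
  Root cedar: left subtree has 1 node {poppy}, right has 1 {tulip}.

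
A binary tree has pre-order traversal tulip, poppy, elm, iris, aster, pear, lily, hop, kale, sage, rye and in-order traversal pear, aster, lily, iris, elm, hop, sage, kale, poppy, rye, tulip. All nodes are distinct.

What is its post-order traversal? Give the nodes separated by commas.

pear, lily, aster, iris, sage, kale, hop, elm, rye, poppy, tulip

The first element of pre-order is the root; it splits in-order into left and right subtrees.
Root tulip: left subtree has 10 nodes {pear, aster, lily, iris, elm, hop, sage, kale, poppy, rye}, right has 0 { }.
  Root poppy: left subtree has 8 nodes {pear, aster, lily, iris, elm, hop, sage, kale}, right has 1 {rye}.
    Root elm: left subtree has 4 nodes {pear, aster, lily, iris}, right has 3 {hop, sage, kale}.
      Root iris: left subtree has 3 nodes {pear, aster, lily}, right has 0 { }.
        Root aster: left subtree has 1 node {pear}, right has 1 {lily}.
      Root hop: left subtree has 0 nodes { }, right has 2 {sage, kale}.
        Root kale: left subtree has 1 node {sage}, right has 0 { }.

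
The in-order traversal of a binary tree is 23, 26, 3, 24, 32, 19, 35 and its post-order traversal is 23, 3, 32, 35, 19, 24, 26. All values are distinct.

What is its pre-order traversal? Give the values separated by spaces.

26 23 24 3 19 32 35

The last element of post-order is the root; it splits in-order into left and right subtrees.
Root 26: left subtree has 1 node {23}, right has 5 {3, 24, 32, 19, 35}.
  Root 24: left subtree has 1 node {3}, right has 3 {32, 19, 35}.
    Root 19: left subtree has 1 node {32}, right has 1 {35}.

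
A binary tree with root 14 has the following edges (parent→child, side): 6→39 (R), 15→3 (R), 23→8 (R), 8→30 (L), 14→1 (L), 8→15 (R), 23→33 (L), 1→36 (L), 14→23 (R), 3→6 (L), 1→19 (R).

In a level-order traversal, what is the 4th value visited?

36

Level-order visits nodes level by level from the root, left to right within each level.
Level 0: 14
Level 1: 1, 23
Level 2: 36, 19, 33, 8
Level 3: 30, 15
Level 4: 3
Level 5: 6
Level 6: 39
Full level-order sequence: 14, 1, 23, 36, 19, 33, 8, 30, 15, 3, 6, 39.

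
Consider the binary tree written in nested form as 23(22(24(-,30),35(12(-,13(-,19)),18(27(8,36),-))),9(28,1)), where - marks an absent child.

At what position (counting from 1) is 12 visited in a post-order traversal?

Post-order visits the left subtree, then the right subtree, then the node.
At 23: go left to 22.
  At 22: go left to 24.
    At 24: no left child.
    At 24: go right to 30.
      30 is a leaf — visit 30.
    Visit 24.
  At 22: go right to 35.
    At 35: go left to 12.
      At 12: no left child.
      At 12: go right to 13.
        At 13: no left child.
        At 13: go right to 19.
          19 is a leaf — visit 19.
        Visit 13.
      Visit 12.
    At 35: go right to 18.
      At 18: go left to 27.
        At 27: go left to 8.
          8 is a leaf — visit 8.
        At 27: go right to 36.
          36 is a leaf — visit 36.
        Visit 27.
      At 18: no right child.
      Visit 18.
    Visit 35.
  Visit 22.
At 23: go right to 9.
  At 9: go left to 28.
    28 is a leaf — visit 28.
  At 9: go right to 1.
    1 is a leaf — visit 1.
  Visit 9.
Visit 23.
Full post-order sequence: 30, 24, 19, 13, 12, 8, 36, 27, 18, 35, 22, 28, 1, 9, 23.

5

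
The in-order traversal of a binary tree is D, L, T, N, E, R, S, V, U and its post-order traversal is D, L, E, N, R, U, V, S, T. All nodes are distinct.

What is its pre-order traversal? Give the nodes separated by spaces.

The last element of post-order is the root; it splits in-order into left and right subtrees.
Root T: left subtree has 2 nodes {D, L}, right has 6 {N, E, R, S, V, U}.
  Root L: left subtree has 1 node {D}, right has 0 { }.
  Root S: left subtree has 3 nodes {N, E, R}, right has 2 {V, U}.
    Root R: left subtree has 2 nodes {N, E}, right has 0 { }.
      Root N: left subtree has 0 nodes { }, right has 1 {E}.
    Root V: left subtree has 0 nodes { }, right has 1 {U}.

T L D S R N E V U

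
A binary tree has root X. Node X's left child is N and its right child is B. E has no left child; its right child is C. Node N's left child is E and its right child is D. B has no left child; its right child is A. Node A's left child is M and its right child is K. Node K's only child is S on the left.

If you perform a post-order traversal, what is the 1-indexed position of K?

Post-order visits the left subtree, then the right subtree, then the node.
At X: go left to N.
  At N: go left to E.
    At E: no left child.
    At E: go right to C.
      C is a leaf — visit C.
    Visit E.
  At N: go right to D.
    D is a leaf — visit D.
  Visit N.
At X: go right to B.
  At B: no left child.
  At B: go right to A.
    At A: go left to M.
      M is a leaf — visit M.
    At A: go right to K.
      At K: go left to S.
        S is a leaf — visit S.
      At K: no right child.
      Visit K.
    Visit A.
  Visit B.
Visit X.
Full post-order sequence: C, E, D, N, M, S, K, A, B, X.

7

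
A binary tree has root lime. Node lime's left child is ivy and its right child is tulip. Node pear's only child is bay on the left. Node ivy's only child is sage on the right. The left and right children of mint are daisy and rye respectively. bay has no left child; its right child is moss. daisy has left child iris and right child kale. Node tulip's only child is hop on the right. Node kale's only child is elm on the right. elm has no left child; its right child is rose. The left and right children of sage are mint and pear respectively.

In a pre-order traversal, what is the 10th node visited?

rye

Pre-order visits the node, then its left subtree, then its right subtree.
Visit lime.
At lime: go left to ivy.
  Visit ivy.
  At ivy: no left child.
  At ivy: go right to sage.
    Visit sage.
    At sage: go left to mint.
      Visit mint.
      At mint: go left to daisy.
        Visit daisy.
        At daisy: go left to iris.
          iris is a leaf — visit iris.
        At daisy: go right to kale.
          Visit kale.
          At kale: no left child.
          At kale: go right to elm.
            Visit elm.
            At elm: no left child.
            At elm: go right to rose.
              rose is a leaf — visit rose.
      At mint: go right to rye.
        rye is a leaf — visit rye.
    At sage: go right to pear.
      Visit pear.
      At pear: go left to bay.
        Visit bay.
        At bay: no left child.
        At bay: go right to moss.
          moss is a leaf — visit moss.
      At pear: no right child.
At lime: go right to tulip.
  Visit tulip.
  At tulip: no left child.
  At tulip: go right to hop.
    hop is a leaf — visit hop.
Full pre-order sequence: lime, ivy, sage, mint, daisy, iris, kale, elm, rose, rye, pear, bay, moss, tulip, hop.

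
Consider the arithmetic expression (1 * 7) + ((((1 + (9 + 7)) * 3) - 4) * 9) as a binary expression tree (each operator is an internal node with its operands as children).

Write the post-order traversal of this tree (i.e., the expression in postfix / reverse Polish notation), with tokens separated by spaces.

1 7 * 1 9 7 + + 3 * 4 - 9 * +

Post-order on an expression tree gives postfix notation: for each operator, emit left operand, right operand, then the operator.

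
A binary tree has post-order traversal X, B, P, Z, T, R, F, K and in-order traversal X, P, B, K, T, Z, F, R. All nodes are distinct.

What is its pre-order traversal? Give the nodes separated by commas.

K, P, X, B, F, T, Z, R

The last element of post-order is the root; it splits in-order into left and right subtrees.
Root K: left subtree has 3 nodes {X, P, B}, right has 4 {T, Z, F, R}.
  Root P: left subtree has 1 node {X}, right has 1 {B}.
  Root F: left subtree has 2 nodes {T, Z}, right has 1 {R}.
    Root T: left subtree has 0 nodes { }, right has 1 {Z}.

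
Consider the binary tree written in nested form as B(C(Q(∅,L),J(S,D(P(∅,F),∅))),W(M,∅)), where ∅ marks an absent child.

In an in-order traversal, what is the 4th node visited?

S

In-order visits the left subtree, then the node, then the right subtree.
At B: go left to C.
  At C: go left to Q.
    At Q: no left child.
    Visit Q.
    At Q: go right to L.
      L is a leaf — visit L.
  Visit C.
  At C: go right to J.
    At J: go left to S.
      S is a leaf — visit S.
    Visit J.
    At J: go right to D.
      At D: go left to P.
        At P: no left child.
        Visit P.
        At P: go right to F.
          F is a leaf — visit F.
      Visit D.
      At D: no right child.
Visit B.
At B: go right to W.
  At W: go left to M.
    M is a leaf — visit M.
  Visit W.
  At W: no right child.
Full in-order sequence: Q, L, C, S, J, P, F, D, B, M, W.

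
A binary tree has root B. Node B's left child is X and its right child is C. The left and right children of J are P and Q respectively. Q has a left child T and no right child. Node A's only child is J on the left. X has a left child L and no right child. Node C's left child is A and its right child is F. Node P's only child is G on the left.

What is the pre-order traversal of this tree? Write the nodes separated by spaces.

Pre-order visits the node, then its left subtree, then its right subtree.
Visit B.
At B: go left to X.
  Visit X.
  At X: go left to L.
    L is a leaf — visit L.
  At X: no right child.
At B: go right to C.
  Visit C.
  At C: go left to A.
    Visit A.
    At A: go left to J.
      Visit J.
      At J: go left to P.
        Visit P.
        At P: go left to G.
          G is a leaf — visit G.
        At P: no right child.
      At J: go right to Q.
        Visit Q.
        At Q: go left to T.
          T is a leaf — visit T.
        At Q: no right child.
    At A: no right child.
  At C: go right to F.
    F is a leaf — visit F.

B X L C A J P G Q T F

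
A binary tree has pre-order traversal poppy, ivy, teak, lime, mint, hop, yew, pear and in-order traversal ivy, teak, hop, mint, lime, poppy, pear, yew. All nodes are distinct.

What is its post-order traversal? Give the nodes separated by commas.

hop, mint, lime, teak, ivy, pear, yew, poppy

The first element of pre-order is the root; it splits in-order into left and right subtrees.
Root poppy: left subtree has 5 nodes {ivy, teak, hop, mint, lime}, right has 2 {pear, yew}.
  Root ivy: left subtree has 0 nodes { }, right has 4 {teak, hop, mint, lime}.
    Root teak: left subtree has 0 nodes { }, right has 3 {hop, mint, lime}.
      Root lime: left subtree has 2 nodes {hop, mint}, right has 0 { }.
        Root mint: left subtree has 1 node {hop}, right has 0 { }.
  Root yew: left subtree has 1 node {pear}, right has 0 { }.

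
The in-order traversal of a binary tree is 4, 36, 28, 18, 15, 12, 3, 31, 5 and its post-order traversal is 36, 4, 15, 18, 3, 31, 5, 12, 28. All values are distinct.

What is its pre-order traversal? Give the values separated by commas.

28, 4, 36, 12, 18, 15, 5, 31, 3

The last element of post-order is the root; it splits in-order into left and right subtrees.
Root 28: left subtree has 2 nodes {4, 36}, right has 6 {18, 15, 12, 3, 31, 5}.
  Root 4: left subtree has 0 nodes { }, right has 1 {36}.
  Root 12: left subtree has 2 nodes {18, 15}, right has 3 {3, 31, 5}.
    Root 18: left subtree has 0 nodes { }, right has 1 {15}.
    Root 5: left subtree has 2 nodes {3, 31}, right has 0 { }.
      Root 31: left subtree has 1 node {3}, right has 0 { }.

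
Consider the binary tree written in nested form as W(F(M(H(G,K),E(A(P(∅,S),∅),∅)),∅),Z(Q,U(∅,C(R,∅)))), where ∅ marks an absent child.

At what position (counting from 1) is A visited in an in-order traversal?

7

In-order visits the left subtree, then the node, then the right subtree.
At W: go left to F.
  At F: go left to M.
    At M: go left to H.
      At H: go left to G.
        G is a leaf — visit G.
      Visit H.
      At H: go right to K.
        K is a leaf — visit K.
    Visit M.
    At M: go right to E.
      At E: go left to A.
        At A: go left to P.
          At P: no left child.
          Visit P.
          At P: go right to S.
            S is a leaf — visit S.
        Visit A.
        At A: no right child.
      Visit E.
      At E: no right child.
  Visit F.
  At F: no right child.
Visit W.
At W: go right to Z.
  At Z: go left to Q.
    Q is a leaf — visit Q.
  Visit Z.
  At Z: go right to U.
    At U: no left child.
    Visit U.
    At U: go right to C.
      At C: go left to R.
        R is a leaf — visit R.
      Visit C.
      At C: no right child.
Full in-order sequence: G, H, K, M, P, S, A, E, F, W, Q, Z, U, R, C.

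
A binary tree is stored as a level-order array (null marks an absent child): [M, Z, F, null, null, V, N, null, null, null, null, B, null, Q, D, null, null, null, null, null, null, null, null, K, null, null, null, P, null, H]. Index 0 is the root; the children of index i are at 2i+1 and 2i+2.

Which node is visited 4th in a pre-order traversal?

V

Pre-order visits the node, then its left subtree, then its right subtree.
Visit M.
At M: go left to Z.
  Z is a leaf — visit Z.
At M: go right to F.
  Visit F.
  At F: go left to V.
    Visit V.
    At V: go left to B.
      Visit B.
      At B: go left to K.
        K is a leaf — visit K.
      At B: no right child.
    At V: no right child.
  At F: go right to N.
    Visit N.
    At N: go left to Q.
      Visit Q.
      At Q: go left to P.
        P is a leaf — visit P.
      At Q: no right child.
    At N: go right to D.
      Visit D.
      At D: go left to H.
        H is a leaf — visit H.
      At D: no right child.
Full pre-order sequence: M, Z, F, V, B, K, N, Q, P, D, H.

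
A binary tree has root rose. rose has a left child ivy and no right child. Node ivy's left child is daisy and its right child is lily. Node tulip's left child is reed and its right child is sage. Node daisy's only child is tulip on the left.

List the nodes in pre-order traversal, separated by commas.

rose, ivy, daisy, tulip, reed, sage, lily

Pre-order visits the node, then its left subtree, then its right subtree.
Visit rose.
At rose: go left to ivy.
  Visit ivy.
  At ivy: go left to daisy.
    Visit daisy.
    At daisy: go left to tulip.
      Visit tulip.
      At tulip: go left to reed.
        reed is a leaf — visit reed.
      At tulip: go right to sage.
        sage is a leaf — visit sage.
    At daisy: no right child.
  At ivy: go right to lily.
    lily is a leaf — visit lily.
At rose: no right child.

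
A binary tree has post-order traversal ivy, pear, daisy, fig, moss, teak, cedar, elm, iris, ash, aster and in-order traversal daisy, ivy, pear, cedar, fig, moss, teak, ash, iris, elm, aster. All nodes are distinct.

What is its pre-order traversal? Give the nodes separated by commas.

aster, ash, cedar, daisy, pear, ivy, teak, moss, fig, iris, elm

The last element of post-order is the root; it splits in-order into left and right subtrees.
Root aster: left subtree has 10 nodes {daisy, ivy, pear, cedar, fig, moss, teak, ash, iris, elm}, right has 0 { }.
  Root ash: left subtree has 7 nodes {daisy, ivy, pear, cedar, fig, moss, teak}, right has 2 {iris, elm}.
    Root cedar: left subtree has 3 nodes {daisy, ivy, pear}, right has 3 {fig, moss, teak}.
      Root daisy: left subtree has 0 nodes { }, right has 2 {ivy, pear}.
        Root pear: left subtree has 1 node {ivy}, right has 0 { }.
      Root teak: left subtree has 2 nodes {fig, moss}, right has 0 { }.
        Root moss: left subtree has 1 node {fig}, right has 0 { }.
    Root iris: left subtree has 0 nodes { }, right has 1 {elm}.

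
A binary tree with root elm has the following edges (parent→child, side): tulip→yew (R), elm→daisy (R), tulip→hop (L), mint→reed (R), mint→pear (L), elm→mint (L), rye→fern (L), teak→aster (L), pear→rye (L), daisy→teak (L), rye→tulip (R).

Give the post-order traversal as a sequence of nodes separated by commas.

fern, hop, yew, tulip, rye, pear, reed, mint, aster, teak, daisy, elm

Post-order visits the left subtree, then the right subtree, then the node.
At elm: go left to mint.
  At mint: go left to pear.
    At pear: go left to rye.
      At rye: go left to fern.
        fern is a leaf — visit fern.
      At rye: go right to tulip.
        At tulip: go left to hop.
          hop is a leaf — visit hop.
        At tulip: go right to yew.
          yew is a leaf — visit yew.
        Visit tulip.
      Visit rye.
    At pear: no right child.
    Visit pear.
  At mint: go right to reed.
    reed is a leaf — visit reed.
  Visit mint.
At elm: go right to daisy.
  At daisy: go left to teak.
    At teak: go left to aster.
      aster is a leaf — visit aster.
    At teak: no right child.
    Visit teak.
  At daisy: no right child.
  Visit daisy.
Visit elm.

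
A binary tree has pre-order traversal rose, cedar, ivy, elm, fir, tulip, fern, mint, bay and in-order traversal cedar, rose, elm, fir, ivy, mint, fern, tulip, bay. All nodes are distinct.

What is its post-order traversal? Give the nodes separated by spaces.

cedar fir elm mint fern bay tulip ivy rose

The first element of pre-order is the root; it splits in-order into left and right subtrees.
Root rose: left subtree has 1 node {cedar}, right has 7 {elm, fir, ivy, mint, fern, tulip, bay}.
  Root ivy: left subtree has 2 nodes {elm, fir}, right has 4 {mint, fern, tulip, bay}.
    Root elm: left subtree has 0 nodes { }, right has 1 {fir}.
    Root tulip: left subtree has 2 nodes {mint, fern}, right has 1 {bay}.
      Root fern: left subtree has 1 node {mint}, right has 0 { }.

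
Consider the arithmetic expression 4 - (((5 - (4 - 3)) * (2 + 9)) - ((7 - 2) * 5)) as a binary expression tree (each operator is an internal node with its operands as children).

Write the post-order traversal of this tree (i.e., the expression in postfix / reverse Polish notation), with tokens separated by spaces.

Post-order on an expression tree gives postfix notation: for each operator, emit left operand, right operand, then the operator.

4 5 4 3 - - 2 9 + * 7 2 - 5 * - -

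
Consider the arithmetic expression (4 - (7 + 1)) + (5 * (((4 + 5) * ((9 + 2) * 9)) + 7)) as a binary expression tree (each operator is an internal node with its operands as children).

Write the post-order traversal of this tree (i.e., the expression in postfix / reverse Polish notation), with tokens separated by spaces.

4 7 1 + - 5 4 5 + 9 2 + 9 * * 7 + * +

Post-order on an expression tree gives postfix notation: for each operator, emit left operand, right operand, then the operator.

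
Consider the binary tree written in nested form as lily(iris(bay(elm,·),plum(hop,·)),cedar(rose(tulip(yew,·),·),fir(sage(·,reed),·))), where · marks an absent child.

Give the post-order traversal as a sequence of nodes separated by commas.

Post-order visits the left subtree, then the right subtree, then the node.
At lily: go left to iris.
  At iris: go left to bay.
    At bay: go left to elm.
      elm is a leaf — visit elm.
    At bay: no right child.
    Visit bay.
  At iris: go right to plum.
    At plum: go left to hop.
      hop is a leaf — visit hop.
    At plum: no right child.
    Visit plum.
  Visit iris.
At lily: go right to cedar.
  At cedar: go left to rose.
    At rose: go left to tulip.
      At tulip: go left to yew.
        yew is a leaf — visit yew.
      At tulip: no right child.
      Visit tulip.
    At rose: no right child.
    Visit rose.
  At cedar: go right to fir.
    At fir: go left to sage.
      At sage: no left child.
      At sage: go right to reed.
        reed is a leaf — visit reed.
      Visit sage.
    At fir: no right child.
    Visit fir.
  Visit cedar.
Visit lily.

elm, bay, hop, plum, iris, yew, tulip, rose, reed, sage, fir, cedar, lily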